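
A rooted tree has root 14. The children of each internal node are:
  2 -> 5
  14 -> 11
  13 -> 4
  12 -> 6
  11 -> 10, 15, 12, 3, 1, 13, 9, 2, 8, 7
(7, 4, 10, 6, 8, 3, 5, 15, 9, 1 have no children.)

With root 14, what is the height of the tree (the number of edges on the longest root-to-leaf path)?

The longest root-to-leaf path is 14 → 11 → 13 → 4 (3 edges).

3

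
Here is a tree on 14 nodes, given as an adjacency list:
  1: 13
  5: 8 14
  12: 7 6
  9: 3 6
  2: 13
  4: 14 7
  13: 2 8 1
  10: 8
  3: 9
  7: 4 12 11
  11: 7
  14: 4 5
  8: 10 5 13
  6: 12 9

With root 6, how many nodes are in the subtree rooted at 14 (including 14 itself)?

7

14's subtree: {14, 5, 8, 13, 10, 2, 1}, size 7.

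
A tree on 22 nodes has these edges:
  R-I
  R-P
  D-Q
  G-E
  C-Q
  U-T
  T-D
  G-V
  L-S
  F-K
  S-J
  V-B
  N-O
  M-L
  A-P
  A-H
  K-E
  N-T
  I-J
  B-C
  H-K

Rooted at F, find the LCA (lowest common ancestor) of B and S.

Path B→root: B V G E K F; path S→root: S J I R P A H K F.
First common node: K.

K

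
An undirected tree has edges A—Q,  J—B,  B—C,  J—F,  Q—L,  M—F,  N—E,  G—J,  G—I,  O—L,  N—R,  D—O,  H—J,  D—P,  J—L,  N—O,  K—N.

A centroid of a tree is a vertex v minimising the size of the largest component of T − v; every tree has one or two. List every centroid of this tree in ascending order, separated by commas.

L

Delete L: the remaining components have sizes 8, 7, 2. Max 8 ≤ 9, so L is a centroid.
No neighbour of L does as well, so L is the unique centroid.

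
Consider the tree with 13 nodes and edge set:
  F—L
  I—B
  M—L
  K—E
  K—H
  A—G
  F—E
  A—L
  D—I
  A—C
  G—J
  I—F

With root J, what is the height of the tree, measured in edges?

H sits deepest: J-G-A-L-F-E-K-H — 7 edges from the root.

7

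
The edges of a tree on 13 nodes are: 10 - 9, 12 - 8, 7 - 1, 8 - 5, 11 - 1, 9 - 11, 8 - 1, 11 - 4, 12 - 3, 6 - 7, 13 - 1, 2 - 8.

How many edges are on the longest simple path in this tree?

BFS from 3 reaches 10 last, at distance 6; BFS from 10 confirms no node is farther.
Path: 3-12-8-1-11-9-10.

6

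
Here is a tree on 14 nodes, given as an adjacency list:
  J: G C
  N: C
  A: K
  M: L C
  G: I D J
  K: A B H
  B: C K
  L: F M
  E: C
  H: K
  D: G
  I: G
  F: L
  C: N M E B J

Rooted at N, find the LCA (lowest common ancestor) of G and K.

C

G's ancestor chain is G, J, C, N and K's is K, B, C, N; they first meet at C.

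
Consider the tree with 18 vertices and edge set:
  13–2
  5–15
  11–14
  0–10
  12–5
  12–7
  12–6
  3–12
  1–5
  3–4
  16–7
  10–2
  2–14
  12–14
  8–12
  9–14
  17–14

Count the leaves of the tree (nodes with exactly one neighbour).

11

The leaves are 0, 1, 4, 6, 8, 9, 11, 13, 15, 16, 17.
That is 11 leaves.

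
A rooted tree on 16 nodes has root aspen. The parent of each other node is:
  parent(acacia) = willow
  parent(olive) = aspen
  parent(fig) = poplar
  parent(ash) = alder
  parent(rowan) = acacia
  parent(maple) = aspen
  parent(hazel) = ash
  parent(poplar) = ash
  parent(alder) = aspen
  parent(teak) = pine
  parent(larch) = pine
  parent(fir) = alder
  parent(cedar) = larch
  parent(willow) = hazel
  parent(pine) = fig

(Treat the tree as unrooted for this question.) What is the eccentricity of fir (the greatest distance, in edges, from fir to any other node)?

The node farthest from fir is cedar, via fir–alder–ash–poplar–fig–pine–larch–cedar — 7 edges.

7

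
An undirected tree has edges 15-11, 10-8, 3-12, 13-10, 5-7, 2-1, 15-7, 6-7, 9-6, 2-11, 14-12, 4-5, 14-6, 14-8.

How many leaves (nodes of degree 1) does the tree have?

5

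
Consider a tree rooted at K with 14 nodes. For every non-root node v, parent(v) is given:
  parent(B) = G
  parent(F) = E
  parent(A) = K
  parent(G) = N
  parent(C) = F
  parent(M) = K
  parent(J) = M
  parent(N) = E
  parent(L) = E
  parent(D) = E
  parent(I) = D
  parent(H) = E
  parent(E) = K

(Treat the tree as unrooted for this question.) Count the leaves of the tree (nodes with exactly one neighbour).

7

The leaves are A, B, C, H, I, J, L.
That is 7 leaves.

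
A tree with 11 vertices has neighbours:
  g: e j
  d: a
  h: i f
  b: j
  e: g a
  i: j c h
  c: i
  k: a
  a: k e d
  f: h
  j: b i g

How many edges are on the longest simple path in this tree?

7

BFS from f reaches k last, at distance 7; BFS from k confirms no node is farther.
Path: f – h – i – j – g – e – a – k.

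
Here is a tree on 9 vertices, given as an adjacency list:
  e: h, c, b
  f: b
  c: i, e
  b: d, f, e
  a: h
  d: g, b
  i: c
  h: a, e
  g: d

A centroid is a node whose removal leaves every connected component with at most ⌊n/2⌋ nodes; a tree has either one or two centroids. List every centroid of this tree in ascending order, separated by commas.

If e is removed the pieces have sizes 4, 2, 2, all ≤ ⌊9/2⌋ = 4.
No neighbour of e does as well, so e is the unique centroid.

e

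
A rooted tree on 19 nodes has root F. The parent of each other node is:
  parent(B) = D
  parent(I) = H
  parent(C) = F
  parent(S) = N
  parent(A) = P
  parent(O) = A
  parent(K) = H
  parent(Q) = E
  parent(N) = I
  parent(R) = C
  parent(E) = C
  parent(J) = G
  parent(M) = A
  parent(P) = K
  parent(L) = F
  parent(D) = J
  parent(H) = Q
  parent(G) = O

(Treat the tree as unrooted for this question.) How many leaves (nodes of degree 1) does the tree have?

The leaves are B, L, M, R, S.
That is 5 leaves.

5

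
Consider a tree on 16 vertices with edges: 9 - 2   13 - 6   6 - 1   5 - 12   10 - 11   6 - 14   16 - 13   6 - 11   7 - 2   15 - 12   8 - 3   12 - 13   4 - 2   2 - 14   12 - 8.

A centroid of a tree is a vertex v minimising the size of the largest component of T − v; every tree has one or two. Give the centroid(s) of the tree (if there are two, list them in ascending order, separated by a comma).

6

Removing 6 splits the tree into components of sizes 7, 5, 2, 1; the largest is 7 ≤ ⌊16/2⌋ = 8.
Every other node leaves some component of size > 8, so the centroid is unique.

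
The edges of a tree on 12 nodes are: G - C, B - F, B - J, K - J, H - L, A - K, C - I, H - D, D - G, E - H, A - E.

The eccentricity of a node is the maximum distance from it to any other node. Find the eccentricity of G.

Distances from G peak at 8, attained at F.
G–D–H–E–A–K–J–B–F

8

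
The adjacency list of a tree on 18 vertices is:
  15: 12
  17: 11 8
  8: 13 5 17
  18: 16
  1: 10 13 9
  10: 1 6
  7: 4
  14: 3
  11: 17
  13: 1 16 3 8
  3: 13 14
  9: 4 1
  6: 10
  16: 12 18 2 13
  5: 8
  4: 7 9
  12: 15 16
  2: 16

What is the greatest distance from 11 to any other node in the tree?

Distances from 11 peak at 7, attained at 7.
11-17-8-13-1-9-4-7

7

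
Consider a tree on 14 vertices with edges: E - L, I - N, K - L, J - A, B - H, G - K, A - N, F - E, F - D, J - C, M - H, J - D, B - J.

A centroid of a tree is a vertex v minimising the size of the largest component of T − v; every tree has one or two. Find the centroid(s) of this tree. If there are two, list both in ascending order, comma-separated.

Delete J: the remaining components have sizes 6, 3, 3, 1. Max 6 ≤ 7, so J is a centroid.
No neighbour of J does as well, so J is the unique centroid.

J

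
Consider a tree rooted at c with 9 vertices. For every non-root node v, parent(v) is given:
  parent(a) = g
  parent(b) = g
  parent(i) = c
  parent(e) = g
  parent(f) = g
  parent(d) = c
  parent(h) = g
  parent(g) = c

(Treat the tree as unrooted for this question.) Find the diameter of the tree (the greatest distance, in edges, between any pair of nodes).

3

BFS from d reaches a last, at distance 3; BFS from a confirms no node is farther.
Path: d-c-g-a.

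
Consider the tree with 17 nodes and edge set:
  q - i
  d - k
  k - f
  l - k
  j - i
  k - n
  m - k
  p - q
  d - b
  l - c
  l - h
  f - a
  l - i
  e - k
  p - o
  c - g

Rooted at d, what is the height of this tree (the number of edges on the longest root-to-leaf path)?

6

o sits deepest: d-k-l-i-q-p-o — 6 edges from the root.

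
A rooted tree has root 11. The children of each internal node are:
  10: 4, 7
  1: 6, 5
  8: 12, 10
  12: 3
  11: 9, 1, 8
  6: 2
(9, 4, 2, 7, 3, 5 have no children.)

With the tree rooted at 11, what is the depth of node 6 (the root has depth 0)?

2

11 – 1 – 6 — 2 edges.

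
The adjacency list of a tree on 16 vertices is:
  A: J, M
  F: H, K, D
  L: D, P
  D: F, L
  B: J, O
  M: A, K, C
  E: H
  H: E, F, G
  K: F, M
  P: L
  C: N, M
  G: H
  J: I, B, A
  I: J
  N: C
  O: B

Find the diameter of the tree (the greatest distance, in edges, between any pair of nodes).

9

Starting from P, a farthest node is O at distance 9.
One longest path: P - L - D - F - K - M - A - J - B - O.
So the diameter is 9.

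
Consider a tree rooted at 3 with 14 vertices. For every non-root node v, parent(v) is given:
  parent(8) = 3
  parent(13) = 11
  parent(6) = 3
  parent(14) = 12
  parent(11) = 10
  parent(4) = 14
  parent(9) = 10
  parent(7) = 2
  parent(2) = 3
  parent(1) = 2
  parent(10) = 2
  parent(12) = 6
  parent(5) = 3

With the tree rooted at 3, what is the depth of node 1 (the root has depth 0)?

2

Path from 3 to 1: 3 – 2 – 1, which has 2 edges.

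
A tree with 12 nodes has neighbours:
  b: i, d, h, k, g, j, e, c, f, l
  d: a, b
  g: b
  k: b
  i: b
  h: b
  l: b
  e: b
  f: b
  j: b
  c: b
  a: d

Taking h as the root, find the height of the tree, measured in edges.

The longest root-to-leaf path is h-b-d-a (3 edges).

3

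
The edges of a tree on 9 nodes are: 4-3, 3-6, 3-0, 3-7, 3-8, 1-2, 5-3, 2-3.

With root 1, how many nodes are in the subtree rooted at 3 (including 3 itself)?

7

The subtree rooted at 3 contains: 3, 6, 8, 7, 4, 5, 0 — 7 nodes.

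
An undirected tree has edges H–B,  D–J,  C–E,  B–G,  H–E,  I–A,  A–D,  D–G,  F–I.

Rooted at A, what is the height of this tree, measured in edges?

C sits deepest: A – D – G – B – H – E – C — 6 edges from the root.

6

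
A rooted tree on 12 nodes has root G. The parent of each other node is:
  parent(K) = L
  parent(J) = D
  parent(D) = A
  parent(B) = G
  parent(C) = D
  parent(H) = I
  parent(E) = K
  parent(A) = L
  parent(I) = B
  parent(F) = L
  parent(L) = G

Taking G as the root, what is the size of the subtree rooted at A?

4

The subtree rooted at A contains: A, D, J, C — 4 nodes.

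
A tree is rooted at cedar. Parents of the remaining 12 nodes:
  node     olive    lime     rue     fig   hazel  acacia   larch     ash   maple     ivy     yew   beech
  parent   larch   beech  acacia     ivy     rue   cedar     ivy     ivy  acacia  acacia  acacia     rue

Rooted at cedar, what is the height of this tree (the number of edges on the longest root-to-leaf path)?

A deepest node is lime, reached by cedar–acacia–rue–beech–lime.
That path has 4 edges, so the height is 4.

4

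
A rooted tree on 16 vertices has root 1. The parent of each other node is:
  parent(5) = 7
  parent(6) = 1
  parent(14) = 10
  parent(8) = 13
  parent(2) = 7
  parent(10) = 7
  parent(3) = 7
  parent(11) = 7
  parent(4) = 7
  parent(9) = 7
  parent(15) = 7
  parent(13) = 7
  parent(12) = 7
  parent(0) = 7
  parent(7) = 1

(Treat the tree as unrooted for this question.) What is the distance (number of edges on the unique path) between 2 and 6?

3

Walking from 2: 2 – 7 – 1 – 6. Length 3.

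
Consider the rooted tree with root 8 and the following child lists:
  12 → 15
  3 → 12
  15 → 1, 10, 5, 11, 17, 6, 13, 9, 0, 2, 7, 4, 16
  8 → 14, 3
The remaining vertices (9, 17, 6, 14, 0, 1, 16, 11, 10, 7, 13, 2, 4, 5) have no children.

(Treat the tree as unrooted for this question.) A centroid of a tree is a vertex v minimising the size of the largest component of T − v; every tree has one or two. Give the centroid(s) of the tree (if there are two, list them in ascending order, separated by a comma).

15

Delete 15: the remaining components have sizes 4, 1, 1, 1, 1, 1, 1, 1, 1, 1, 1, 1, 1, 1. Max 4 ≤ 9, so 15 is a centroid.
Every other node leaves some component of size > 9, so the centroid is unique.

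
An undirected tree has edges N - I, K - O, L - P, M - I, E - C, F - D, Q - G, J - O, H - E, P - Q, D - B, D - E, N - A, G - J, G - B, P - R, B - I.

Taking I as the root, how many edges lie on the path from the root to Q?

3

Path from I to Q: I–B–G–Q, which has 3 edges.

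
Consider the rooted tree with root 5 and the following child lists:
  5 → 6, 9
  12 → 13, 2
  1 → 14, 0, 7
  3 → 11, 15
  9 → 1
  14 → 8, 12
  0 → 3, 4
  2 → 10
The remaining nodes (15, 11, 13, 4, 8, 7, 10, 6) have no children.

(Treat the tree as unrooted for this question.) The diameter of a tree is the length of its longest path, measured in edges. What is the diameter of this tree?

A longest path is 10 – 2 – 12 – 14 – 1 – 0 – 3 – 11, with 7 edges.

7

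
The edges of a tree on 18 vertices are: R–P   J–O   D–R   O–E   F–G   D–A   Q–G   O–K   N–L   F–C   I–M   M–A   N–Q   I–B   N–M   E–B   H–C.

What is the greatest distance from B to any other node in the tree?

8

A farthest node from B is H.
The path B–I–M–N–Q–G–F–C–H has 8 edges.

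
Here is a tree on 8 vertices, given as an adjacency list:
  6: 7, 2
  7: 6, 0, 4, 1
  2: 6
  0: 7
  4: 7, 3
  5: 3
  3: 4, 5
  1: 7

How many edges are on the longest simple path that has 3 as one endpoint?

The node farthest from 3 is 2, via 3-4-7-6-2 — 4 edges.

4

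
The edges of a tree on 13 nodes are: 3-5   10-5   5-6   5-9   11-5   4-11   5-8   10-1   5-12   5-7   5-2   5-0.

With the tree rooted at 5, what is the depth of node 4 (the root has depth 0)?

2

Climbing from 4 to the root: 4 → 11 → 5. That's 2 steps.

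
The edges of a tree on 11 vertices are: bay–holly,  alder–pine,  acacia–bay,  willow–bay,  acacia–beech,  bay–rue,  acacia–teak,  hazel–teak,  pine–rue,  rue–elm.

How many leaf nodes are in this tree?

Degree-1 nodes: alder, beech, elm, hazel, holly, willow — 6 of them.

6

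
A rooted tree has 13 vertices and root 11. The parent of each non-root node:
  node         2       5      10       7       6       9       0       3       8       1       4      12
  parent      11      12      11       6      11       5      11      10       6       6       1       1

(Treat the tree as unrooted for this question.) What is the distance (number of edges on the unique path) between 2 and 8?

3

The path is 2–11–6–8, which has 3 edges.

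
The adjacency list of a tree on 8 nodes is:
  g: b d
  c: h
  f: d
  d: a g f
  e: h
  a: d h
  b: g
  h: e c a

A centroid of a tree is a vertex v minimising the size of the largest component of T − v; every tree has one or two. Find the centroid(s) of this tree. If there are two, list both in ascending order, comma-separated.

a, d

Delete d: the remaining components have sizes 4, 2, 1. Max 4 ≤ 4, so d is a centroid.
a is adjacent to d and is also a centroid (the largest component after removing it is likewise 4).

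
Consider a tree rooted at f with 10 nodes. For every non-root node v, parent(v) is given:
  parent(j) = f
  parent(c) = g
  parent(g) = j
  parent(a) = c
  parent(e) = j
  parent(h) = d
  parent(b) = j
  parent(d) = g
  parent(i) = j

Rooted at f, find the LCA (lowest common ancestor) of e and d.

Path e→root: e j f; path d→root: d g j f.
First common node: j.

j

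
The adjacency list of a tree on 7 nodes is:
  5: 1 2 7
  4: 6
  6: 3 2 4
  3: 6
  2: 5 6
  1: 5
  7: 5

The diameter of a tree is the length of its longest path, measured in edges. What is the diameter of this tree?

Starting from 3, a farthest node is 7 at distance 4.
One longest path: 3–6–2–5–7.
So the diameter is 4.

4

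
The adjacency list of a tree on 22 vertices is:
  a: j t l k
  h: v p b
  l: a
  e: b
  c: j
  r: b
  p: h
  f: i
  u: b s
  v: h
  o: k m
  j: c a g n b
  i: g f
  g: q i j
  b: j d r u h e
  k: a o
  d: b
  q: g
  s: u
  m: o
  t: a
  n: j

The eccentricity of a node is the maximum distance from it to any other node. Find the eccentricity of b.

The node farthest from b is m, via b-j-a-k-o-m — 5 edges.

5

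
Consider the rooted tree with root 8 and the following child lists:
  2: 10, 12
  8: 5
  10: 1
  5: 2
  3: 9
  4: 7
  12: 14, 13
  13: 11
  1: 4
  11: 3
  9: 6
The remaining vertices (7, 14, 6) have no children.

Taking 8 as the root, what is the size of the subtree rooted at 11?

4

11's subtree: {11, 3, 9, 6}, size 4.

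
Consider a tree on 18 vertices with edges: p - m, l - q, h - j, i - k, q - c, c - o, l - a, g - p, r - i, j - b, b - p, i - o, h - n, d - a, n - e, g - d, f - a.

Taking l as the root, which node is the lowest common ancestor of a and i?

Ancestors of a (toward the root): a, l.
Ancestors of i: i, o, c, q, l.
The deepest node appearing in both lists is l.

l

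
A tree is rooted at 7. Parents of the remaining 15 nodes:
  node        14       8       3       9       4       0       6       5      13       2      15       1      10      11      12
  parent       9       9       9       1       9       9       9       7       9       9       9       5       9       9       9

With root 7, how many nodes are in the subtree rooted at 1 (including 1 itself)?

The subtree rooted at 1 contains: 1, 9, 13, 0, 6, 3, 12, 15, 4, 11, 14, 10, 2, 8 — 14 nodes.

14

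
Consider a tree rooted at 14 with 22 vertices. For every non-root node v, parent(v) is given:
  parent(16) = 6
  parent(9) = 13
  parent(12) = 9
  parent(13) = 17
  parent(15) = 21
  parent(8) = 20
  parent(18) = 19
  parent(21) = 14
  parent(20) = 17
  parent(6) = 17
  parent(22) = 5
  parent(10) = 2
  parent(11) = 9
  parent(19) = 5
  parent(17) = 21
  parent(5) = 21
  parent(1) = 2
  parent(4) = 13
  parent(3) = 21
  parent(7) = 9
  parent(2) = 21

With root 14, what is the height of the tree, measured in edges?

7 sits deepest: 14 – 21 – 17 – 13 – 9 – 7 — 5 edges from the root.

5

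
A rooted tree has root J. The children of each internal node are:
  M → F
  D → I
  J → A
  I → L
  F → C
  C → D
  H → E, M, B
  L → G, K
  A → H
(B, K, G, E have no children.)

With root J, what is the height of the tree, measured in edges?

The longest root-to-leaf path is J-A-H-M-F-C-D-I-L-G (9 edges).

9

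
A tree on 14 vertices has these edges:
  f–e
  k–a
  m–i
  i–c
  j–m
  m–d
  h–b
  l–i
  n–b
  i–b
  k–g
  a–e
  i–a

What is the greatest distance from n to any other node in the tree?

A farthest node from n is f (g also at distance 5).
The path n–b–i–a–e–f has 5 edges.

5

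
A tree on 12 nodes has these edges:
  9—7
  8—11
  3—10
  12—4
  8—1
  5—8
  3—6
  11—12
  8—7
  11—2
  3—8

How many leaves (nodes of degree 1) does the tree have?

7

Degree-1 nodes: 1, 2, 4, 5, 6, 9, 10 — 7 of them.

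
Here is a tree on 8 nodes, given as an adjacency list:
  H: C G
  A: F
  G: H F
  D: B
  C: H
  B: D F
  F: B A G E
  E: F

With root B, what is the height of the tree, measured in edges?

4

C sits deepest: B–F–G–H–C — 4 edges from the root.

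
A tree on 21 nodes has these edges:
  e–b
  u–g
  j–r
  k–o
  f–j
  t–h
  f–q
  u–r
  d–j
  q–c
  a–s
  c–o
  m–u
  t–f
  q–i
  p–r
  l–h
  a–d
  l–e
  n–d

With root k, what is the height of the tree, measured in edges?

9

b sits deepest: k → o → c → q → f → t → h → l → e → b — 9 edges from the root.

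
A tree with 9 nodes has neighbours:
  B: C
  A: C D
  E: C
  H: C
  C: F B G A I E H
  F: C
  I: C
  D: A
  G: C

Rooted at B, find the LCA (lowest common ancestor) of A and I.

C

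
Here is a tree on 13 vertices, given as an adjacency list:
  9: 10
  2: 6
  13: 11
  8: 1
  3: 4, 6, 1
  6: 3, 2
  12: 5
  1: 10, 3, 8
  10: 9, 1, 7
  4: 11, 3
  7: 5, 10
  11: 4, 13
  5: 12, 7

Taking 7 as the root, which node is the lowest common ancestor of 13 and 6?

3

Path 13→root: 13 11 4 3 1 10 7; path 6→root: 6 3 1 10 7.
First common node: 3.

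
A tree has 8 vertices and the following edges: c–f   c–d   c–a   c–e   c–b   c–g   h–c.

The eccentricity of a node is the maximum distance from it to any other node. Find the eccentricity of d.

2

The node farthest from d is e (f, h, b, g, a also at distance 2), via d–c–e — 2 edges.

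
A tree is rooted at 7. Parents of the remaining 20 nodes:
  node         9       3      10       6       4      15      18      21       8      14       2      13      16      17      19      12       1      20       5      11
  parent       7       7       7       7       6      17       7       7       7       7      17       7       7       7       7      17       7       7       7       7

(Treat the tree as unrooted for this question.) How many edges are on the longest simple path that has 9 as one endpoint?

3

Distances from 9 peak at 3, attained at 2 (4, 15, 12 also at distance 3).
9–7–17–2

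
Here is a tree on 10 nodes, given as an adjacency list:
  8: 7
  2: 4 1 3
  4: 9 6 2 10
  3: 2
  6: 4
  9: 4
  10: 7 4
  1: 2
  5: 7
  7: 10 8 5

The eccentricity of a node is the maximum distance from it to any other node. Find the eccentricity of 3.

The node farthest from 3 is 8 (5 also at distance 5), via 3–2–4–10–7–8 — 5 edges.

5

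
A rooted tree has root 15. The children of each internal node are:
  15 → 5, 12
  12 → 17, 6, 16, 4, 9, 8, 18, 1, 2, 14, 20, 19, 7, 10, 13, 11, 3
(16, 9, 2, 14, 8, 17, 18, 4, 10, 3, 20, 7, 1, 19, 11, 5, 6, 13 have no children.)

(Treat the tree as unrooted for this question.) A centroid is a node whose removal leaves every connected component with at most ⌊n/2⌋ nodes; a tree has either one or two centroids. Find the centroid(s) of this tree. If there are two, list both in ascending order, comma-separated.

Removing 12 splits the tree into components of sizes 2, 1, 1, 1, 1, 1, 1, 1, 1, 1, 1, 1, 1, 1, 1, 1, 1, 1; the largest is 2 ≤ ⌊20/2⌋ = 10.
No neighbour of 12 does as well, so 12 is the unique centroid.

12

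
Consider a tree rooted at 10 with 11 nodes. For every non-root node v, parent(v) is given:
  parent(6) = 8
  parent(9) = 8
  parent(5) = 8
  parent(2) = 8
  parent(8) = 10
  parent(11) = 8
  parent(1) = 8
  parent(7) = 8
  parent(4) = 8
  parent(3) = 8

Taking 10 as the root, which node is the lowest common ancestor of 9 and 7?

8

Ancestors of 9 (toward the root): 9, 8, 10.
Ancestors of 7: 7, 8, 10.
The deepest node appearing in both lists is 8.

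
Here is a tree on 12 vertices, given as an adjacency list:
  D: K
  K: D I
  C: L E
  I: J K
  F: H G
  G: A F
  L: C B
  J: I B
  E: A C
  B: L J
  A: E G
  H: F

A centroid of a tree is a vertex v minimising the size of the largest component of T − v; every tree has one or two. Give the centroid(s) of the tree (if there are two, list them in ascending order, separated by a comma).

If C is removed the pieces have sizes 6, 5, all ≤ ⌊12/2⌋ = 6.
Its neighbour L also leaves a largest component of size 6, so both are centroids.

C, L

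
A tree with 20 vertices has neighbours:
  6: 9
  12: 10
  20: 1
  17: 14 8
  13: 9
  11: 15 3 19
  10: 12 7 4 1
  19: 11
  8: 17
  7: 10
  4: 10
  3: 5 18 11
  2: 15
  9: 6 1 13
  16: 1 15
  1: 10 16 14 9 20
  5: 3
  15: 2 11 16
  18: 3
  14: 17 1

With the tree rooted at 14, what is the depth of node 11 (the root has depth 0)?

Climbing from 11 to the root: 11–15–16–1–14. That's 4 steps.

4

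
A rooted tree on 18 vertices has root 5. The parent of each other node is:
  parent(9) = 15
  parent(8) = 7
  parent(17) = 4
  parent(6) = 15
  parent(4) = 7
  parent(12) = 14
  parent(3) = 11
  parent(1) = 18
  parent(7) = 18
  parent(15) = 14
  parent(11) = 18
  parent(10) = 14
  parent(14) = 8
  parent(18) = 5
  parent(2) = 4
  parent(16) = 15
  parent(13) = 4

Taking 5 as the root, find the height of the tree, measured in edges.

6 sits deepest: 5 → 18 → 7 → 8 → 14 → 15 → 6 — 6 edges from the root.

6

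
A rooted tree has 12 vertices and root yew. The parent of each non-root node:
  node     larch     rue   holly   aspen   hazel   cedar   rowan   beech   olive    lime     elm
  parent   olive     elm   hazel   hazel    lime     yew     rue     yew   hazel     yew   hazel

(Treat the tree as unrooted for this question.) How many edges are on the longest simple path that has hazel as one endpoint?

3

The node farthest from hazel is cedar (beech, rowan also at distance 3), via hazel-lime-yew-cedar — 3 edges.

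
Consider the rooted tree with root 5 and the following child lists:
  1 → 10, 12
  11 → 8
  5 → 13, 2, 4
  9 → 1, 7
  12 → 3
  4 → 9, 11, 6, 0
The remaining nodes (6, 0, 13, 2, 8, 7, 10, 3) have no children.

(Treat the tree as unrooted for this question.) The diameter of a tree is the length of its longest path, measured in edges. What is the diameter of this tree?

6

Starting from 2, a farthest node is 3 at distance 6.
One longest path: 2-5-4-9-1-12-3.
So the diameter is 6.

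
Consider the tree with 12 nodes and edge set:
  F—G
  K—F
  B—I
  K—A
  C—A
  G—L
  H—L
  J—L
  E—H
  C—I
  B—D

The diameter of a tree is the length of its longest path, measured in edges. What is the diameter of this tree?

Starting from E, a farthest node is D at distance 10.
One longest path: E–H–L–G–F–K–A–C–I–B–D.
So the diameter is 10.

10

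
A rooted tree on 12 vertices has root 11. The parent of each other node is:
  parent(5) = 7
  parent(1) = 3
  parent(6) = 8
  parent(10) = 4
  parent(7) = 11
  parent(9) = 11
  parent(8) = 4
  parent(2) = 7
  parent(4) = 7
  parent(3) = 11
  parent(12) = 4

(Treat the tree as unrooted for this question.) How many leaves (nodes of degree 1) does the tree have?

Degree-1 nodes: 1, 2, 5, 6, 9, 10, 12 — 7 of them.

7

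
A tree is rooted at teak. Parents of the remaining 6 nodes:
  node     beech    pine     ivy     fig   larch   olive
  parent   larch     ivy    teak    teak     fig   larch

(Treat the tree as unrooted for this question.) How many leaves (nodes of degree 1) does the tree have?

3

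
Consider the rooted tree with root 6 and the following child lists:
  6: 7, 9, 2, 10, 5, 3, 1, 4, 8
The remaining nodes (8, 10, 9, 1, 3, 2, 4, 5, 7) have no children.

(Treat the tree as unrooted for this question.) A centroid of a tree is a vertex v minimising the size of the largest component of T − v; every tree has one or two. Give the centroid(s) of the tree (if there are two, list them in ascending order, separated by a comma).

6

Removing 6 splits the tree into components of sizes 1, 1, 1, 1, 1, 1, 1, 1, 1; the largest is 1 ≤ ⌊10/2⌋ = 5.
No neighbour of 6 does as well, so 6 is the unique centroid.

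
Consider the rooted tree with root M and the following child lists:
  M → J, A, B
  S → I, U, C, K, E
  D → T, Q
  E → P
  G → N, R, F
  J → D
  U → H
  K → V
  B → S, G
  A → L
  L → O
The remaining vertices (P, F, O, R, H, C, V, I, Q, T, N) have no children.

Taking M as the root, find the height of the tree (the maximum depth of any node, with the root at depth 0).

H sits deepest: M – B – S – U – H — 4 edges from the root.

4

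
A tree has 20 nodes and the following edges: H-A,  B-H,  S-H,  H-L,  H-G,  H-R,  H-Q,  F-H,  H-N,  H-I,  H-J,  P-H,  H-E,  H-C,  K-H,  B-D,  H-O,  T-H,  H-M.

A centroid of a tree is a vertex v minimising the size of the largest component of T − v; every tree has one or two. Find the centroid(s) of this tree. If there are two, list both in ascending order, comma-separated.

H

Removing H splits the tree into components of sizes 2, 1, 1, 1, 1, 1, 1, 1, 1, 1, 1, 1, 1, 1, 1, 1, 1, 1; the largest is 2 ≤ ⌊20/2⌋ = 10.
No neighbour of H does as well, so H is the unique centroid.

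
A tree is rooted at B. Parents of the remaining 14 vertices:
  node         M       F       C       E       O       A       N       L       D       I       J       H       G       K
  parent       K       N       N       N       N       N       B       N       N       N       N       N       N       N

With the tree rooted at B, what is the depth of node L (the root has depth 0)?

2

B–N–L — 2 edges.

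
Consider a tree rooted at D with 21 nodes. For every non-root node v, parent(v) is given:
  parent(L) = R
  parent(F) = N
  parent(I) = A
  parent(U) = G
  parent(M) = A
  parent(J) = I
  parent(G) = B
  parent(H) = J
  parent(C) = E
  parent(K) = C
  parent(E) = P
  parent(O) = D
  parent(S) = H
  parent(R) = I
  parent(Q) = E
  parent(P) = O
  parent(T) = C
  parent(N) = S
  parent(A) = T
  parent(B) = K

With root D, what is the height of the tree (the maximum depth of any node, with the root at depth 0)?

The longest root-to-leaf path is D – O – P – E – C – T – A – I – J – H – S – N – F (12 edges).

12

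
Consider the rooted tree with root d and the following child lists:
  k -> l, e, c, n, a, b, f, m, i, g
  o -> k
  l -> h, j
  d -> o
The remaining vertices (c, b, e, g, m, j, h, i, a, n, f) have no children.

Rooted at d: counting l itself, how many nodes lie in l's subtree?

3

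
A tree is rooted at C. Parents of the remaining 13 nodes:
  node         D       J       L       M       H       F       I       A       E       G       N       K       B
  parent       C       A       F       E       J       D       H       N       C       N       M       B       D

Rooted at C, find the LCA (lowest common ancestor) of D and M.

Path D→root: D C; path M→root: M E C.
First common node: C.

C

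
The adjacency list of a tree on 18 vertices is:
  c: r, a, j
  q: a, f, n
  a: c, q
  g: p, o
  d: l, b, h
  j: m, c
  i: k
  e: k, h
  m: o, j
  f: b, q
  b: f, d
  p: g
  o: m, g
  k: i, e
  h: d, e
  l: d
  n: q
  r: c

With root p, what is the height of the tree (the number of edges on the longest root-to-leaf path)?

i sits deepest: p – g – o – m – j – c – a – q – f – b – d – h – e – k – i — 14 edges from the root.

14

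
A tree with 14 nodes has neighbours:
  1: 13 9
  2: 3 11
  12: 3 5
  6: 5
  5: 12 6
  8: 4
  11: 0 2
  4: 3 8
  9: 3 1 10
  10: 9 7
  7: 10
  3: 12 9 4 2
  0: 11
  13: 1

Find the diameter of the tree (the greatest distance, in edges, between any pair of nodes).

Starting from 0, a farthest node is 6 at distance 6.
One longest path: 0-11-2-3-12-5-6.
So the diameter is 6.

6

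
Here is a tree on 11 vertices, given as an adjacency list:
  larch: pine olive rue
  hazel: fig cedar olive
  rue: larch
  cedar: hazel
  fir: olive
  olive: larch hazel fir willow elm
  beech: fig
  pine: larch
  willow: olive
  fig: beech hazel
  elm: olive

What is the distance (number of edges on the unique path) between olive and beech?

3

Walking from olive: olive–hazel–fig–beech. Length 3.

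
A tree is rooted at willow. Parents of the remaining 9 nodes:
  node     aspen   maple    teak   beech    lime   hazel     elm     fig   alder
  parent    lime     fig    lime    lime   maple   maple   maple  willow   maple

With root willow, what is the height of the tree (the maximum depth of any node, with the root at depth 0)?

4

A deepest node is aspen, reached by willow – fig – maple – lime – aspen.
That path has 4 edges, so the height is 4.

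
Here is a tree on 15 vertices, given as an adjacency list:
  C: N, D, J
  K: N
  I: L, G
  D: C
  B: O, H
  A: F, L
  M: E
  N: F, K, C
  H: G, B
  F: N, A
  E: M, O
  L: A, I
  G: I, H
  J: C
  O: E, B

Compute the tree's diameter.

Starting from J, a farthest node is M at distance 12.
One longest path: J – C – N – F – A – L – I – G – H – B – O – E – M.
So the diameter is 12.

12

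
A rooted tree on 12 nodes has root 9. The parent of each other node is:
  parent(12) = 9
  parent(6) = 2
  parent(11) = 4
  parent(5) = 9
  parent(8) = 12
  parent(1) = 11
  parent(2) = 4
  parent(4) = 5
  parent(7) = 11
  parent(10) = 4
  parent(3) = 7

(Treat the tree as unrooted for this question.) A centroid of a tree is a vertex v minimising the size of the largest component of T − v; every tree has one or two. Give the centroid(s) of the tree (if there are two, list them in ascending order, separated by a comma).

4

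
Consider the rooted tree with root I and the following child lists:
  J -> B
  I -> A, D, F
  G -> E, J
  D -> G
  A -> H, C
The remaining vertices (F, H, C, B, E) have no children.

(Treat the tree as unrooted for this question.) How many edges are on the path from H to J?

Walking from H: H - A - I - D - G - J. Length 5.

5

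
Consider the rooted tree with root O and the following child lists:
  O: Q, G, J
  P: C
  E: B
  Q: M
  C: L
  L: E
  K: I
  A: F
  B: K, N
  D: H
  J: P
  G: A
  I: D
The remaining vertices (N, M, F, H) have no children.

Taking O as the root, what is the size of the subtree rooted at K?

4

Descendants of K (including itself): K, I, D, H. That's 4.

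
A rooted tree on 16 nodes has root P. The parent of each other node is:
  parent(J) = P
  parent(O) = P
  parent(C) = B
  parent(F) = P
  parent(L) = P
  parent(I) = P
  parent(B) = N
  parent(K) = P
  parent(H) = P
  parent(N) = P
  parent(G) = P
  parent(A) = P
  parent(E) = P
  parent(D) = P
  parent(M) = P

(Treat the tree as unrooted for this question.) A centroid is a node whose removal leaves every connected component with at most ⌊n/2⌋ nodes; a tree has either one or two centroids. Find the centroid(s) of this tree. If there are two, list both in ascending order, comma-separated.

Removing P splits the tree into components of sizes 3, 1, 1, 1, 1, 1, 1, 1, 1, 1, 1, 1, 1; the largest is 3 ≤ ⌊16/2⌋ = 8.
Every other node leaves some component of size > 8, so the centroid is unique.

P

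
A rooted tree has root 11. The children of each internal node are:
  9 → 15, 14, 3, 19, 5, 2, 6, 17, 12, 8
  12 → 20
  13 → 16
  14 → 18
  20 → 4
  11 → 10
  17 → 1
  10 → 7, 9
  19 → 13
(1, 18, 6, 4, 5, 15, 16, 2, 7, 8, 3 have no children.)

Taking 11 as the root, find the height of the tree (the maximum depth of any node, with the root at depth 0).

5

16 sits deepest: 11 → 10 → 9 → 19 → 13 → 16 — 5 edges from the root.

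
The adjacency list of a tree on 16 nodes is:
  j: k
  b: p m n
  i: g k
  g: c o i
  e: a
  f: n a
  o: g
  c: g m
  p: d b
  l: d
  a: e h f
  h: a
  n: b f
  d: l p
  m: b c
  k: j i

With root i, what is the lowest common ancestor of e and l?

Path e→root: e a f n b m c g i; path l→root: l d p b m c g i.
First common node: b.

b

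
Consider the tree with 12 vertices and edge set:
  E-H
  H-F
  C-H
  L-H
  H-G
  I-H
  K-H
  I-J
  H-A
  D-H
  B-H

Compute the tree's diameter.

A longest path is J - I - H - A, with 3 edges.

3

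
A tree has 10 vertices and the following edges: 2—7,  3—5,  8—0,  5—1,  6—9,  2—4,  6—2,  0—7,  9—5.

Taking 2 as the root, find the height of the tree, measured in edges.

4

The longest root-to-leaf path is 2 → 6 → 9 → 5 → 1 (4 edges).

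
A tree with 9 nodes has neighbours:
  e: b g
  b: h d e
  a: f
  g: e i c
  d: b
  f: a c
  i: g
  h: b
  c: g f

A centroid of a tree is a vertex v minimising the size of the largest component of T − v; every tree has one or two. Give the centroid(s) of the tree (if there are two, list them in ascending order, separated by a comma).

g

Removing g splits the tree into components of sizes 4, 3, 1; the largest is 4 ≤ ⌊9/2⌋ = 4.
No neighbour of g does as well, so g is the unique centroid.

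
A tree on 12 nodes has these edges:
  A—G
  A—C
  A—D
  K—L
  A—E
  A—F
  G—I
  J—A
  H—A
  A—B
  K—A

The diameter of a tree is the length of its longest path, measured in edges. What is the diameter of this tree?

4

A longest path is I - G - A - K - L, with 4 edges.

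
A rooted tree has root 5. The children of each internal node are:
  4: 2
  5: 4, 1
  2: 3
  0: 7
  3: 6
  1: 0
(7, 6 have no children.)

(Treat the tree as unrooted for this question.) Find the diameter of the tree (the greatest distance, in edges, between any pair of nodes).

7

BFS from 6 reaches 7 last, at distance 7; BFS from 7 confirms no node is farther.
Path: 6 - 3 - 2 - 4 - 5 - 1 - 0 - 7.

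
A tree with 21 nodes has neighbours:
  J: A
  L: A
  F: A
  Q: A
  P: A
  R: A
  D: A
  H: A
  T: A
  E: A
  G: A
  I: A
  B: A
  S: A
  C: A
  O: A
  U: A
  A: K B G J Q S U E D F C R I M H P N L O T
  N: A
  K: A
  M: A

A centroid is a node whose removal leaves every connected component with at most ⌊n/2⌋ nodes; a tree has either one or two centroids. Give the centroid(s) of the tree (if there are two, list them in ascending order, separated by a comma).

Removing A splits the tree into components of sizes 1, 1, 1, 1, 1, 1, 1, 1, 1, 1, 1, 1, 1, 1, 1, 1, 1, 1, 1, 1; the largest is 1 ≤ ⌊21/2⌋ = 10.
Every other node leaves some component of size > 10, so the centroid is unique.

A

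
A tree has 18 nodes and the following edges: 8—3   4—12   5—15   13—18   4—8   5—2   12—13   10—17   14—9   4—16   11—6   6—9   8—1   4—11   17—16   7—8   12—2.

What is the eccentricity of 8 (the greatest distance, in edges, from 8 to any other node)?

Distances from 8 peak at 5, attained at 15 (14 also at distance 5).
8–4–12–2–5–15

5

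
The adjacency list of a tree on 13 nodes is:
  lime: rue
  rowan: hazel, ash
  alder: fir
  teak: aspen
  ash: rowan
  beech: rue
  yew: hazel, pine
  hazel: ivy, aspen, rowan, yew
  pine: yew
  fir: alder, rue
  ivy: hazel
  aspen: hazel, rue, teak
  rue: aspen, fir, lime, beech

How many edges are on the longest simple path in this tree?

6

A longest path is alder-fir-rue-aspen-hazel-yew-pine, with 6 edges.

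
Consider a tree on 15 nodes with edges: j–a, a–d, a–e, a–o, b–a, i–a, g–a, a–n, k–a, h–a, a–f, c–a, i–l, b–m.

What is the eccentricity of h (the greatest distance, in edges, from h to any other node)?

3

The node farthest from h is m (l also at distance 3), via h-a-b-m — 3 edges.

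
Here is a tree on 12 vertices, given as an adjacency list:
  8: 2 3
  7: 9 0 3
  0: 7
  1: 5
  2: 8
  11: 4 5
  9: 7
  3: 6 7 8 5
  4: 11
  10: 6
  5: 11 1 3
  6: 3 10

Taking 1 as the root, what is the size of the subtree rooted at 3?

The subtree rooted at 3 contains: 3, 6, 8, 7, 10, 2, 9, 0 — 8 nodes.

8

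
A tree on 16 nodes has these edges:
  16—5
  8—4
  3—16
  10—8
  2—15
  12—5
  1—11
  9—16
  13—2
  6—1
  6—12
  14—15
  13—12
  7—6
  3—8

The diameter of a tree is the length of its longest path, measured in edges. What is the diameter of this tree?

9

BFS from 10 reaches 14 last, at distance 9; BFS from 14 confirms no node is farther.
Path: 10 - 8 - 3 - 16 - 5 - 12 - 13 - 2 - 15 - 14.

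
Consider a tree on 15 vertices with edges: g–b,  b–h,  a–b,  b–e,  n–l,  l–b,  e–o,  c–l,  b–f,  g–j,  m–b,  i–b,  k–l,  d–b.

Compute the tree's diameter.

A longest path is c-l-b-e-o, with 4 edges.

4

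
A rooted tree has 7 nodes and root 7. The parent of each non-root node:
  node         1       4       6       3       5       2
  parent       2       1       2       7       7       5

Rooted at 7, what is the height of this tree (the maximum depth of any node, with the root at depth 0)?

4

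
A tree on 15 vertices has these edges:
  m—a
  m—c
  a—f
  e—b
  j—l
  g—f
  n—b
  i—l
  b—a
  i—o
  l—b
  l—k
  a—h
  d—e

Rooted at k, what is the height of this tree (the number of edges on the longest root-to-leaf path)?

5

g sits deepest: k-l-b-a-f-g — 5 edges from the root.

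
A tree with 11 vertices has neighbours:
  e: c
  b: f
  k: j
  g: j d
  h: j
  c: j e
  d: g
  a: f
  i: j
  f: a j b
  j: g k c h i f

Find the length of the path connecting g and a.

Walking from g: g - j - f - a. Length 3.

3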